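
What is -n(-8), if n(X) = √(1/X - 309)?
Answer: -I*√4946/4 ≈ -17.582*I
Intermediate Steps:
n(X) = √(-309 + 1/X)
-n(-8) = -√(-309 + 1/(-8)) = -√(-309 - ⅛) = -√(-2473/8) = -I*√4946/4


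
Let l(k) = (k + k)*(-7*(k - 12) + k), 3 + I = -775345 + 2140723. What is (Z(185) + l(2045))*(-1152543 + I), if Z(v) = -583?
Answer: -10607828456736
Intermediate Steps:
I = 1365375 (I = -3 + (-775345 + 2140723) = -3 + 1365378 = 1365375)
l(k) = 2*k*(84 - 6*k) (l(k) = (2*k)*(-7*(-12 + k) + k) = (2*k)*((84 - 7*k) + k) = (2*k)*(84 - 6*k) = 2*k*(84 - 6*k))
(Z(185) + l(2045))*(-1152543 + I) = (-583 + 12*2045*(14 - 1*2045))*(-1152543 + 1365375) = (-583 + 12*2045*(14 - 2045))*212832 = (-583 + 12*2045*(-2031))*212832 = (-583 - 49840740)*212832 = -49841323*212832 = -10607828456736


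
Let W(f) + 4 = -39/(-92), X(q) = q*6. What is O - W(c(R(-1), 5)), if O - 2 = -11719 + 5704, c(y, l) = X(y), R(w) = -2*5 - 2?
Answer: -552867/92 ≈ -6009.4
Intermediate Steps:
R(w) = -12 (R(w) = -10 - 2 = -12)
X(q) = 6*q
c(y, l) = 6*y
W(f) = -329/92 (W(f) = -4 - 39/(-92) = -4 - 39*(-1/92) = -4 + 39/92 = -329/92)
O = -6013 (O = 2 + (-11719 + 5704) = 2 - 6015 = -6013)
O - W(c(R(-1), 5)) = -6013 - 1*(-329/92) = -6013 + 329/92 = -552867/92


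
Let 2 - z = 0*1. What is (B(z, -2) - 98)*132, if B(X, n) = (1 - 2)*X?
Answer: -13200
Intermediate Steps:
z = 2 (z = 2 - 0 = 2 - 1*0 = 2 + 0 = 2)
B(X, n) = -X
(B(z, -2) - 98)*132 = (-1*2 - 98)*132 = (-2 - 98)*132 = -100*132 = -13200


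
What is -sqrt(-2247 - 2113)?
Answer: -2*I*sqrt(1090) ≈ -66.03*I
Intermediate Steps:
-sqrt(-2247 - 2113) = -sqrt(-4360) = -2*I*sqrt(1090)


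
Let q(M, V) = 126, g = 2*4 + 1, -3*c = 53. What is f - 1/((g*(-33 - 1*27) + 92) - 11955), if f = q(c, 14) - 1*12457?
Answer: -152941392/12403 ≈ -12331.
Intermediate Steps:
c = -53/3 (c = -⅓*53 = -53/3 ≈ -17.667)
g = 9 (g = 8 + 1 = 9)
f = -12331 (f = 126 - 1*12457 = 126 - 12457 = -12331)
f - 1/((g*(-33 - 1*27) + 92) - 11955) = -12331 - 1/((9*(-33 - 1*27) + 92) - 11955) = -12331 - 1/((9*(-33 - 27) + 92) - 11955) = -12331 - 1/((9*(-60) + 92) - 11955) = -12331 - 1/((-540 + 92) - 11955) = -12331 - 1/(-448 - 11955) = -12331 - 1/(-12403) = -12331 - 1*(-1/12403) = -12331 + 1/12403 = -152941392/12403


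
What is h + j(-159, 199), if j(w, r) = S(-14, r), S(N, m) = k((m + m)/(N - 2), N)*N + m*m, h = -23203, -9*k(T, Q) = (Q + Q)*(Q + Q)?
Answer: 158558/9 ≈ 17618.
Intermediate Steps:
k(T, Q) = -4*Q²/9 (k(T, Q) = -(Q + Q)*(Q + Q)/9 = -2*Q*2*Q/9 = -4*Q²/9)
S(N, m) = m² - 4*N³/9 (S(N, m) = (-4*N²/9)*N + m*m = -4*N³/9 + m² = m² - 4*N³/9)
j(w, r) = 10976/9 + r² (j(w, r) = r² - 4/9*(-14)³ = r² - 4/9*(-2744) = r² + 10976/9 = 10976/9 + r²)
h + j(-159, 199) = -23203 + (10976/9 + 199²) = -23203 + (10976/9 + 39601) = -23203 + 367385/9 = 158558/9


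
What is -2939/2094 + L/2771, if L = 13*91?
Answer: -5666767/5802474 ≈ -0.97661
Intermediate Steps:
L = 1183
-2939/2094 + L/2771 = -2939/2094 + 1183/2771 = -5666767/5802474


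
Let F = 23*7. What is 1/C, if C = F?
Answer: 1/161 ≈ 0.0062112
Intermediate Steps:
F = 161
C = 161
1/C = 1/161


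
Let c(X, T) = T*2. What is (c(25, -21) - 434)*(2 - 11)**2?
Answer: -38556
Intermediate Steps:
c(X, T) = 2*T
(c(25, -21) - 434)*(2 - 11)**2 = (2*(-21) - 434)*(2 - 11)**2 = (-42 - 434)*(-9)**2 = -476*81 = -38556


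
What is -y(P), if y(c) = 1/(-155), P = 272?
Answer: 1/155 ≈ 0.0064516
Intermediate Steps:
y(c) = -1/155
-y(P) = -1*(-1/155) = 1/155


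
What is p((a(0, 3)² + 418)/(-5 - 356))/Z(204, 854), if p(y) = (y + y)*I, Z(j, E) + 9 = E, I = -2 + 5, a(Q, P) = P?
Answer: -2562/305045 ≈ -0.0083988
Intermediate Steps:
I = 3
Z(j, E) = -9 + E
p(y) = 6*y (p(y) = (y + y)*3 = (2*y)*3 = 6*y)
p((a(0, 3)² + 418)/(-5 - 356))/Z(204, 854) = (6*((3² + 418)/(-5 - 356)))/(-9 + 854) = (6*((9 + 418)/(-361)))/845 = (6*(427*(-1/361)))*(1/845) = (6*(-427/361))*(1/845) = -2562/361*1/845 = -2562/305045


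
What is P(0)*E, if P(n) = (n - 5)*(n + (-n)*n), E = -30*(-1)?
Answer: 0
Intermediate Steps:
E = 30
P(n) = (-5 + n)*(n - n**2)
P(0)*E = (0*(-5 - 1*0**2 + 6*0))*30 = (0*(-5 - 1*0 + 0))*30 = (0*(-5 + 0 + 0))*30 = (0*(-5))*30 = 0*30 = 0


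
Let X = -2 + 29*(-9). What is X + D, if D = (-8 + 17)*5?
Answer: -218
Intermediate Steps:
X = -263 (X = -2 - 261 = -263)
D = 45 (D = 9*5 = 45)
X + D = -263 + 45 = -218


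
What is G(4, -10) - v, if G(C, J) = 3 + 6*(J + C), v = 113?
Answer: -146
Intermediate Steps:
G(C, J) = 3 + 6*C + 6*J (G(C, J) = 3 + 6*(C + J) = 3 + (6*C + 6*J) = 3 + 6*C + 6*J)
G(4, -10) - v = (3 + 6*4 + 6*(-10)) - 1*113 = (3 + 24 - 60) - 113 = -33 - 113 = -146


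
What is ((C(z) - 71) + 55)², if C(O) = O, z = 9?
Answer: 49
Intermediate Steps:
((C(z) - 71) + 55)² = ((9 - 71) + 55)² = (-62 + 55)² = (-7)² = 49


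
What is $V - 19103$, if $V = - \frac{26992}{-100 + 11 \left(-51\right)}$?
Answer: $- \frac{12600091}{661} \approx -19062.0$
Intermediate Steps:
$V = \frac{26992}{661}$ ($V = - \frac{26992}{-100 - 561} = - \frac{26992}{-661} = \left(-26992\right) \left(- \frac{1}{661}\right) = \frac{26992}{661} \approx 40.835$)
$V - 19103 = \frac{26992}{661} - 19103 = - \frac{12600091}{661}$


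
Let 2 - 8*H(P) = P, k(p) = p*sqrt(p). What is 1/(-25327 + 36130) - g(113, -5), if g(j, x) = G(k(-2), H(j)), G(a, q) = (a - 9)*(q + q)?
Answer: -10792193/43212 - 111*I*sqrt(2)/2 ≈ -249.75 - 78.489*I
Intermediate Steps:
k(p) = p**(3/2)
H(P) = 1/4 - P/8
G(a, q) = 2*q*(-9 + a) (G(a, q) = (-9 + a)*(2*q) = 2*q*(-9 + a))
g(j, x) = 2*(-9 - 2*I*sqrt(2))*(1/4 - j/8) (g(j, x) = 2*(1/4 - j/8)*(-9 + (-2)**(3/2)) = 2*(1/4 - j/8)*(-9 - 2*I*sqrt(2)) = 2*(-9 - 2*I*sqrt(2))*(1/4 - j/8))
1/(-25327 + 36130) - g(113, -5) = 1/(-25327 + 36130) - (-2 + 113)*(9 + 2*I*sqrt(2))/4 = 1/10803 - 111*(9 + 2*I*sqrt(2))/4 = 1/10803 - (999/4 + 111*I*sqrt(2)/2) = 1/10803 + (-999/4 - 111*I*sqrt(2)/2) = -10792193/43212 - 111*I*sqrt(2)/2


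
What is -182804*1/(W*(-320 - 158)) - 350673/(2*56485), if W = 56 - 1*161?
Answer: -765032915/113399286 ≈ -6.7464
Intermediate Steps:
W = -105 (W = 56 - 161 = -105)
-182804*1/(W*(-320 - 158)) - 350673/(2*56485) = -182804*(-1/(105*(-320 - 158))) - 350673/(2*56485) = -182804/((-105*(-478))) - 350673/112970 = -182804/50190 - 350673*1/112970 = -182804*1/50190 - 350673/112970 = -91402/25095 - 350673/112970 = -765032915/113399286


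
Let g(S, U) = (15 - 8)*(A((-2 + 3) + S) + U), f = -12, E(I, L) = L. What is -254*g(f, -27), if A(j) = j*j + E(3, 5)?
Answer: -176022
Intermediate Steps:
A(j) = 5 + j² (A(j) = j*j + 5 = j² + 5 = 5 + j²)
g(S, U) = 35 + 7*U + 7*(1 + S)² (g(S, U) = (15 - 8)*((5 + ((-2 + 3) + S)²) + U) = 7*((5 + (1 + S)²) + U) = 7*(5 + U + (1 + S)²) = 35 + 7*U + 7*(1 + S)²)
-254*g(f, -27) = -254*(35 + 7*(-27) + 7*(1 - 12)²) = -254*(35 - 189 + 7*(-11)²) = -254*(35 - 189 + 7*121) = -254*(35 - 189 + 847) = -254*693 = -176022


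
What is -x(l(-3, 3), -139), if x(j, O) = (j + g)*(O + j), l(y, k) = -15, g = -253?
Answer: -41272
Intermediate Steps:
x(j, O) = (-253 + j)*(O + j) (x(j, O) = (j - 253)*(O + j) = (-253 + j)*(O + j))
-x(l(-3, 3), -139) = -((-15)² - 253*(-139) - 253*(-15) - 139*(-15)) = -(225 + 35167 + 3795 + 2085) = -1*41272 = -41272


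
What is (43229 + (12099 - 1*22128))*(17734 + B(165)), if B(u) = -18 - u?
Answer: 582693200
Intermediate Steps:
(43229 + (12099 - 1*22128))*(17734 + B(165)) = (43229 + (12099 - 1*22128))*(17734 + (-18 - 1*165)) = (43229 + (12099 - 22128))*(17734 + (-18 - 165)) = (43229 - 10029)*(17734 - 183) = 33200*17551 = 582693200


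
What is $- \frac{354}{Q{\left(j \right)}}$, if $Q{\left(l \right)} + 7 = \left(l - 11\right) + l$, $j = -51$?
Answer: $\frac{59}{20} \approx 2.95$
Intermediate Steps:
$Q{\left(l \right)} = -18 + 2 l$ ($Q{\left(l \right)} = -7 + \left(\left(l - 11\right) + l\right) = -7 + \left(\left(-11 + l\right) + l\right) = -7 + \left(-11 + 2 l\right) = -18 + 2 l$)
$- \frac{354}{Q{\left(j \right)}} = - \frac{354}{-18 + 2 \left(-51\right)} = - \frac{354}{-18 - 102} = - \frac{354}{-120} = \left(-354\right) \left(- \frac{1}{120}\right) = \frac{59}{20}$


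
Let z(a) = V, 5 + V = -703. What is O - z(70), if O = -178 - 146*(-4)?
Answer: 1114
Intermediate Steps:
V = -708 (V = -5 - 703 = -708)
z(a) = -708
O = 406 (O = -178 + 584 = 406)
O - z(70) = 406 - 1*(-708) = 406 + 708 = 1114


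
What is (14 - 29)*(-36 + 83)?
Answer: -705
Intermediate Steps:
(14 - 29)*(-36 + 83) = -15*47 = -705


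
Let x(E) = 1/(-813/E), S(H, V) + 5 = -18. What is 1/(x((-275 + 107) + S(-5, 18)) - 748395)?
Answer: -813/608444944 ≈ -1.3362e-6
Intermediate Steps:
S(H, V) = -23 (S(H, V) = -5 - 18 = -23)
x(E) = -E/813
1/(x((-275 + 107) + S(-5, 18)) - 748395) = 1/(-((-275 + 107) - 23)/813 - 748395) = 1/(-(-168 - 23)/813 - 748395) = 1/(-1/813*(-191) - 748395) = 1/(191/813 - 748395) = 1/(-608444944/813) = -813/608444944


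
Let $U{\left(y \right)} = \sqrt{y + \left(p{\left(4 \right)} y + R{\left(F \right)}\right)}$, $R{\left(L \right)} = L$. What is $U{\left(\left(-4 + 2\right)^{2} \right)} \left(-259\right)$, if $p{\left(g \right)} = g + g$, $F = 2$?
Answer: $- 259 \sqrt{38} \approx -1596.6$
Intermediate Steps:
$p{\left(g \right)} = 2 g$
$U{\left(y \right)} = \sqrt{2 + 9 y}$ ($U{\left(y \right)} = \sqrt{y + \left(2 \cdot 4 y + 2\right)} = \sqrt{y + \left(8 y + 2\right)} = \sqrt{y + \left(2 + 8 y\right)} = \sqrt{2 + 9 y}$)
$U{\left(\left(-4 + 2\right)^{2} \right)} \left(-259\right) = \sqrt{2 + 9 \left(-4 + 2\right)^{2}} \left(-259\right) = \sqrt{2 + 9 \left(-2\right)^{2}} \left(-259\right) = \sqrt{2 + 9 \cdot 4} \left(-259\right) = \sqrt{2 + 36} \left(-259\right) = \sqrt{38} \left(-259\right) = - 259 \sqrt{38}$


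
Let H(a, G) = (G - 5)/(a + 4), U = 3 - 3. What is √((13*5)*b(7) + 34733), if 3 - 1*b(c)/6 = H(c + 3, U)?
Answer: 2*√441518/7 ≈ 189.85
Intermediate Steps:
U = 0
H(a, G) = (-5 + G)/(4 + a)
b(c) = 18 + 30/(7 + c) (b(c) = 18 - 6*(-5 + 0)/(4 + (c + 3)) = 18 - 6*(-5)/(4 + (3 + c)) = 18 - 6*(-5)/(7 + c) = 18 - (-30)/(7 + c) = 18 + 30/(7 + c))
√((13*5)*b(7) + 34733) = √((13*5)*(6*(26 + 3*7)/(7 + 7)) + 34733) = √(65*(6*(26 + 21)/14) + 34733) = √(65*(6*(1/14)*47) + 34733) = √(65*(141/7) + 34733) = √(9165/7 + 34733) = √(252296/7) = 2*√441518/7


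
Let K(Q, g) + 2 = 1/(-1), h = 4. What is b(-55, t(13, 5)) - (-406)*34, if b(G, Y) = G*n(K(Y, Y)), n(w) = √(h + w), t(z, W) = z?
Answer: 13749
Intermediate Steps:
K(Q, g) = -3 (K(Q, g) = -2 + 1/(-1) = -2 - 1 = -3)
n(w) = √(4 + w)
b(G, Y) = G (b(G, Y) = G*√(4 - 3) = G*√1 = G*1 = G)
b(-55, t(13, 5)) - (-406)*34 = -55 - (-406)*34 = -55 - 1*(-13804) = -55 + 13804 = 13749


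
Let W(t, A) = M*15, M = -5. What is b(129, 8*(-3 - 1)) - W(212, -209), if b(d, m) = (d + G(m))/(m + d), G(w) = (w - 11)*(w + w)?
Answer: 10156/97 ≈ 104.70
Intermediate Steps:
W(t, A) = -75 (W(t, A) = -5*15 = -75)
G(w) = 2*w*(-11 + w) (G(w) = (-11 + w)*(2*w) = 2*w*(-11 + w))
b(d, m) = (d + 2*m*(-11 + m))/(d + m) (b(d, m) = (d + 2*m*(-11 + m))/(m + d) = (d + 2*m*(-11 + m))/(d + m))
b(129, 8*(-3 - 1)) - W(212, -209) = (129 + 2*(8*(-3 - 1))*(-11 + 8*(-3 - 1)))/(129 + 8*(-3 - 1)) - 1*(-75) = (129 + 2*(8*(-4))*(-11 + 8*(-4)))/(129 + 8*(-4)) + 75 = (129 + 2*(-32)*(-11 - 32))/(129 - 32) + 75 = (129 + 2*(-32)*(-43))/97 + 75 = (129 + 2752)/97 + 75 = (1/97)*2881 + 75 = 2881/97 + 75 = 10156/97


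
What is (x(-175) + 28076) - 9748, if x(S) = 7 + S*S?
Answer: 48960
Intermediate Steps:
x(S) = 7 + S²
(x(-175) + 28076) - 9748 = ((7 + (-175)²) + 28076) - 9748 = ((7 + 30625) + 28076) - 9748 = (30632 + 28076) - 9748 = 58708 - 9748 = 48960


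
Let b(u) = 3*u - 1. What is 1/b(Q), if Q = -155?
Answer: -1/466 ≈ -0.0021459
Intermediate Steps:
b(u) = -1 + 3*u
1/b(Q) = 1/(-1 + 3*(-155)) = 1/(-1 - 465) = 1/(-466) = -1/466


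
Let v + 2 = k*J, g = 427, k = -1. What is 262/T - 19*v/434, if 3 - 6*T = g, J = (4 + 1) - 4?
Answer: -41130/11501 ≈ -3.5762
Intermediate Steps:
J = 1 (J = 5 - 4 = 1)
v = -3 (v = -2 - 1*1 = -2 - 1 = -3)
T = -212/3 (T = ½ - ⅙*427 = ½ - 427/6 = -212/3 ≈ -70.667)
262/T - 19*v/434 = 262/(-212/3) - 19*(-3)/434 = 262*(-3/212) + 57*(1/434) = -393/106 + 57/434 = -41130/11501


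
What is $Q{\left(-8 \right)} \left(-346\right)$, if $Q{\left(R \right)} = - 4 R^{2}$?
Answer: $88576$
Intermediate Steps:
$Q{\left(-8 \right)} \left(-346\right) = - 4 \left(-8\right)^{2} \left(-346\right) = \left(-4\right) 64 \left(-346\right) = \left(-256\right) \left(-346\right) = 88576$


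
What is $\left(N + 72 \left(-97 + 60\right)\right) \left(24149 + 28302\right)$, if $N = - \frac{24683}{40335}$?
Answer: $- \frac{5637282578473}{40335} \approx -1.3976 \cdot 10^{8}$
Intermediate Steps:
$N = - \frac{24683}{40335}$ ($N = \left(-24683\right) \frac{1}{40335} = - \frac{24683}{40335} \approx -0.61195$)
$\left(N + 72 \left(-97 + 60\right)\right) \left(24149 + 28302\right) = \left(- \frac{24683}{40335} + 72 \left(-97 + 60\right)\right) \left(24149 + 28302\right) = \left(- \frac{24683}{40335} + 72 \left(-37\right)\right) 52451 = \left(- \frac{24683}{40335} - 2664\right) 52451 = \left(- \frac{107477123}{40335}\right) 52451 = - \frac{5637282578473}{40335}$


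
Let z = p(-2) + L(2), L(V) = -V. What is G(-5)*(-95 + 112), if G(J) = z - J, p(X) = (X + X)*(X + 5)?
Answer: -153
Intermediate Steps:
p(X) = 2*X*(5 + X) (p(X) = (2*X)*(5 + X) = 2*X*(5 + X))
z = -14 (z = 2*(-2)*(5 - 2) - 1*2 = 2*(-2)*3 - 2 = -12 - 2 = -14)
G(J) = -14 - J
G(-5)*(-95 + 112) = (-14 - 1*(-5))*(-95 + 112) = (-14 + 5)*17 = -9*17 = -153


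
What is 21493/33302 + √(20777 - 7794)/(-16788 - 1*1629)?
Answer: 21493/33302 - √12983/18417 ≈ 0.63921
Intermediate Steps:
21493/33302 + √(20777 - 7794)/(-16788 - 1*1629) = 21493*(1/33302) + √12983/(-16788 - 1629) = 21493/33302 + √12983/(-18417) = 21493/33302 + √12983*(-1/18417) = 21493/33302 - √12983/18417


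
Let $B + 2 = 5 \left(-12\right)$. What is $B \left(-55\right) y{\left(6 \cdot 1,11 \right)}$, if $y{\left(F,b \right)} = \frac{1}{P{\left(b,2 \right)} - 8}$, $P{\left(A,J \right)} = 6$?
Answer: $-1705$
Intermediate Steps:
$y{\left(F,b \right)} = - \frac{1}{2}$ ($y{\left(F,b \right)} = \frac{1}{6 - 8} = \frac{1}{-2} = - \frac{1}{2}$)
$B = -62$ ($B = -2 + 5 \left(-12\right) = -2 - 60 = -62$)
$B \left(-55\right) y{\left(6 \cdot 1,11 \right)} = \left(-62\right) \left(-55\right) \left(- \frac{1}{2}\right) = 3410 \left(- \frac{1}{2}\right) = -1705$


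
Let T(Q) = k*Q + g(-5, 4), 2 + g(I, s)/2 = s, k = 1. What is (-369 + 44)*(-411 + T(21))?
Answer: 125450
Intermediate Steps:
g(I, s) = -4 + 2*s
T(Q) = 4 + Q (T(Q) = 1*Q + (-4 + 2*4) = Q + (-4 + 8) = Q + 4 = 4 + Q)
(-369 + 44)*(-411 + T(21)) = (-369 + 44)*(-411 + (4 + 21)) = -325*(-411 + 25) = -325*(-386) = 125450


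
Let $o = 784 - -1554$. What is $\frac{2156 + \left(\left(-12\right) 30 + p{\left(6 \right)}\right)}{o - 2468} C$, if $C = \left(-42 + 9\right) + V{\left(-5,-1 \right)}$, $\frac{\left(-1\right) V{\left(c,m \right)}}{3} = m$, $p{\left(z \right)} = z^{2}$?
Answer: $\frac{5496}{13} \approx 422.77$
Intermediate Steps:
$V{\left(c,m \right)} = - 3 m$
$o = 2338$ ($o = 784 + 1554 = 2338$)
$C = -30$ ($C = \left(-42 + 9\right) - -3 = -33 + 3 = -30$)
$\frac{2156 + \left(\left(-12\right) 30 + p{\left(6 \right)}\right)}{o - 2468} C = \frac{2156 + \left(\left(-12\right) 30 + 6^{2}\right)}{2338 - 2468} \left(-30\right) = \frac{2156 + \left(-360 + 36\right)}{-130} \left(-30\right) = \left(2156 - 324\right) \left(- \frac{1}{130}\right) \left(-30\right) = 1832 \left(- \frac{1}{130}\right) \left(-30\right) = \left(- \frac{916}{65}\right) \left(-30\right) = \frac{5496}{13}$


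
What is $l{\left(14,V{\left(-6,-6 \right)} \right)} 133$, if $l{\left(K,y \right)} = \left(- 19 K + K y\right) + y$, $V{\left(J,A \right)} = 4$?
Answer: $-27398$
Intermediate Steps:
$l{\left(K,y \right)} = y - 19 K + K y$
$l{\left(14,V{\left(-6,-6 \right)} \right)} 133 = \left(4 - 266 + 14 \cdot 4\right) 133 = \left(4 - 266 + 56\right) 133 = \left(-206\right) 133 = -27398$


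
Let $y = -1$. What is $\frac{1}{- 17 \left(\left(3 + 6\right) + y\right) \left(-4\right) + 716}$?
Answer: $\frac{1}{1260} \approx 0.00079365$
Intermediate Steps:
$\frac{1}{- 17 \left(\left(3 + 6\right) + y\right) \left(-4\right) + 716} = \frac{1}{- 17 \left(\left(3 + 6\right) - 1\right) \left(-4\right) + 716} = \frac{1}{- 17 \left(9 - 1\right) \left(-4\right) + 716} = \frac{1}{\left(-17\right) 8 \left(-4\right) + 716} = \frac{1}{\left(-136\right) \left(-4\right) + 716} = \frac{1}{544 + 716} = \frac{1}{1260}$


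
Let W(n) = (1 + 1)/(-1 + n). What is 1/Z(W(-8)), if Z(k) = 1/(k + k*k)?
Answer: -14/81 ≈ -0.17284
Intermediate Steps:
W(n) = 2/(-1 + n)
Z(k) = 1/(k + k²)
1/Z(W(-8)) = 1/(1/(((2/(-1 - 8)))*(1 + 2/(-1 - 8)))) = 1/(1/(((2/(-9)))*(1 + 2/(-9)))) = 1/(1/(((2*(-⅑)))*(1 + 2*(-⅑)))) = 1/(1/((-2/9)*(1 - 2/9))) = 1/(-9/(2*7/9)) = 1/(-9/2*9/7) = 1/(-81/14) = -14/81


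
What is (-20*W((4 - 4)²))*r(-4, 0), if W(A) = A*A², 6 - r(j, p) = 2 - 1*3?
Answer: 0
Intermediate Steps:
r(j, p) = 7 (r(j, p) = 6 - (2 - 1*3) = 6 - (2 - 3) = 6 - 1*(-1) = 6 + 1 = 7)
W(A) = A³
(-20*W((4 - 4)²))*r(-4, 0) = -20*(4 - 4)⁶*7 = -20*(0²)³*7 = -20*0³*7 = -20*0*7 = 0*7 = 0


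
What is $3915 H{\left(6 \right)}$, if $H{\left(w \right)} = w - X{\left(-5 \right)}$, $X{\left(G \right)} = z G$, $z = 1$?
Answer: $43065$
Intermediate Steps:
$X{\left(G \right)} = G$ ($X{\left(G \right)} = 1 G = G$)
$H{\left(w \right)} = 5 + w$ ($H{\left(w \right)} = w - -5 = w + 5 = 5 + w$)
$3915 H{\left(6 \right)} = 3915 \left(5 + 6\right) = 3915 \cdot 11 = 43065$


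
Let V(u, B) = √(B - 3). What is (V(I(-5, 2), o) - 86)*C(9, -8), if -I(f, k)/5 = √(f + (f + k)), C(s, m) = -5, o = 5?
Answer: 430 - 5*√2 ≈ 422.93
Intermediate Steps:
I(f, k) = -5*√(k + 2*f) (I(f, k) = -5*√(f + (f + k)) = -5*√(k + 2*f))
V(u, B) = √(-3 + B)
(V(I(-5, 2), o) - 86)*C(9, -8) = (√(-3 + 5) - 86)*(-5) = (√2 - 86)*(-5) = (-86 + √2)*(-5) = 430 - 5*√2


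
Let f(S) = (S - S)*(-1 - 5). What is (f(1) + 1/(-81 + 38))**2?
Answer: 1/1849 ≈ 0.00054083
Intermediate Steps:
f(S) = 0 (f(S) = 0*(-6) = 0)
(f(1) + 1/(-81 + 38))**2 = (0 + 1/(-81 + 38))**2 = (0 + 1/(-43))**2 = (0 - 1/43)**2 = (-1/43)**2 = 1/1849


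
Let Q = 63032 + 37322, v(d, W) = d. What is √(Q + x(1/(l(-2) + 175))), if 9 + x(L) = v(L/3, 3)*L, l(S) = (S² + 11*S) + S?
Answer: 2*√5424274407/465 ≈ 316.77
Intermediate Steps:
l(S) = S² + 12*S
x(L) = -9 + L²/3 (x(L) = -9 + (L/3)*L = -9 + L²/3)
Q = 100354
√(Q + x(1/(l(-2) + 175))) = √(100354 + (-9 + (1/(-2*(12 - 2) + 175))²/3)) = √(100354 + (-9 + (1/(-2*10 + 175))²/3)) = √(100354 + (-9 + (1/(-20 + 175))²/3)) = √(100354 + (-9 + (1/155)²/3)) = √(100354 + (-9 + (⅓)*(1/24025))) = √(100354 + (-9 + 1/72075)) = √(100354 - 648674/72075) = √(7232365876/72075) = 2*√5424274407/465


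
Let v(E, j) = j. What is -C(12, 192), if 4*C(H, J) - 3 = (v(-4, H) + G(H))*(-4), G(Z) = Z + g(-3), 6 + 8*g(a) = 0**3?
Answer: 45/2 ≈ 22.500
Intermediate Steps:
g(a) = -3/4 (g(a) = -3/4 + (1/8)*0**3 = -3/4 + (1/8)*0 = -3/4 + 0 = -3/4)
G(Z) = -3/4 + Z (G(Z) = Z - 3/4 = -3/4 + Z)
C(H, J) = 3/2 - 2*H (C(H, J) = 3/4 + ((H + (-3/4 + H))*(-4))/4 = 3/4 + ((-3/4 + 2*H)*(-4))/4 = 3/4 + (3 - 8*H)/4 = 3/4 + (3/4 - 2*H) = 3/2 - 2*H)
-C(12, 192) = -(3/2 - 2*12) = -(3/2 - 24) = -1*(-45/2) = 45/2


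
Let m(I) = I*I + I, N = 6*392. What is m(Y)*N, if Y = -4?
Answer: 28224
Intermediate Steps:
N = 2352
m(I) = I + I**2 (m(I) = I**2 + I = I + I**2)
m(Y)*N = -4*(1 - 4)*2352 = -4*(-3)*2352 = 12*2352 = 28224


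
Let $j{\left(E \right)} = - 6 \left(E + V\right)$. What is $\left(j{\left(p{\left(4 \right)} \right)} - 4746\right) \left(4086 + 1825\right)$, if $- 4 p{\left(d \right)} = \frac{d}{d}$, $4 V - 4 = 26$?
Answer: $- \frac{56621469}{2} \approx -2.8311 \cdot 10^{7}$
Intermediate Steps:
$V = \frac{15}{2}$ ($V = 1 + \frac{1}{4} \cdot 26 = 1 + \frac{13}{2} = \frac{15}{2} \approx 7.5$)
$p{\left(d \right)} = - \frac{1}{4}$ ($p{\left(d \right)} = - \frac{d \frac{1}{d}}{4} = \left(- \frac{1}{4}\right) 1 = - \frac{1}{4}$)
$j{\left(E \right)} = -45 - 6 E$ ($j{\left(E \right)} = - 6 \left(E + \frac{15}{2}\right) = - 6 \left(\frac{15}{2} + E\right) = -45 - 6 E$)
$\left(j{\left(p{\left(4 \right)} \right)} - 4746\right) \left(4086 + 1825\right) = \left(\left(-45 - - \frac{3}{2}\right) - 4746\right) \left(4086 + 1825\right) = \left(\left(-45 + \frac{3}{2}\right) - 4746\right) 5911 = \left(- \frac{87}{2} - 4746\right) 5911 = \left(- \frac{9579}{2}\right) 5911 = - \frac{56621469}{2}$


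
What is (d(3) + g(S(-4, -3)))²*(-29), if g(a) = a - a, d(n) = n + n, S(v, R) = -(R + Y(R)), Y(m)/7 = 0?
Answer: -1044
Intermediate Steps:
Y(m) = 0 (Y(m) = 7*0 = 0)
S(v, R) = -R (S(v, R) = -(R + 0) = -R)
d(n) = 2*n
g(a) = 0
(d(3) + g(S(-4, -3)))²*(-29) = (2*3 + 0)²*(-29) = (6 + 0)²*(-29) = 6²*(-29) = 36*(-29) = -1044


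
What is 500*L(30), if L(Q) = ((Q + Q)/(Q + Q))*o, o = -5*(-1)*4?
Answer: 10000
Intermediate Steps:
o = 20 (o = 5*4 = 20)
L(Q) = 20 (L(Q) = ((Q + Q)/(Q + Q))*20 = ((2*Q)/((2*Q)))*20 = ((2*Q)*(1/(2*Q)))*20 = 1*20 = 20)
500*L(30) = 500*20 = 10000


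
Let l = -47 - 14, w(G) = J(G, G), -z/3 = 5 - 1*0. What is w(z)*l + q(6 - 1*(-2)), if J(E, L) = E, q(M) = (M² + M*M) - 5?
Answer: 1038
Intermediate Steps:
q(M) = -5 + 2*M² (q(M) = (M² + M²) - 5 = 2*M² - 5 = -5 + 2*M²)
z = -15 (z = -3*(5 - 1*0) = -3*(5 + 0) = -3*5 = -15)
w(G) = G
l = -61
w(z)*l + q(6 - 1*(-2)) = -15*(-61) + (-5 + 2*(6 - 1*(-2))²) = 915 + (-5 + 2*(6 + 2)²) = 915 + (-5 + 2*8²) = 915 + (-5 + 2*64) = 915 + (-5 + 128) = 915 + 123 = 1038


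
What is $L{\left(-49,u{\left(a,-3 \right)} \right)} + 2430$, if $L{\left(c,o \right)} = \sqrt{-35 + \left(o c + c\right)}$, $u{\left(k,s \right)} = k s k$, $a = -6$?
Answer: $2430 + 2 \sqrt{1302} \approx 2502.2$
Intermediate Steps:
$u{\left(k,s \right)} = s k^{2}$
$L{\left(c,o \right)} = \sqrt{-35 + c + c o}$ ($L{\left(c,o \right)} = \sqrt{-35 + \left(c o + c\right)} = \sqrt{-35 + \left(c + c o\right)} = \sqrt{-35 + c + c o}$)
$L{\left(-49,u{\left(a,-3 \right)} \right)} + 2430 = \sqrt{-35 - 49 - 49 \left(- 3 \left(-6\right)^{2}\right)} + 2430 = \sqrt{-35 - 49 - 49 \left(\left(-3\right) 36\right)} + 2430 = \sqrt{-35 - 49 - -5292} + 2430 = \sqrt{-35 - 49 + 5292} + 2430 = \sqrt{5208} + 2430 = 2 \sqrt{1302} + 2430 = 2430 + 2 \sqrt{1302}$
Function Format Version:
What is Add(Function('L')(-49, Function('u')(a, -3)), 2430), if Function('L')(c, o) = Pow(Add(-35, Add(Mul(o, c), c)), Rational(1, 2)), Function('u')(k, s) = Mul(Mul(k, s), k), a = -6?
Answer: Add(2430, Mul(2, Pow(1302, Rational(1, 2)))) ≈ 2502.2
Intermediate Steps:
Function('u')(k, s) = Mul(s, Pow(k, 2))
Function('L')(c, o) = Pow(Add(-35, c, Mul(c, o)), Rational(1, 2)) (Function('L')(c, o) = Pow(Add(-35, Add(Mul(c, o), c)), Rational(1, 2)) = Pow(Add(-35, Add(c, Mul(c, o))), Rational(1, 2)) = Pow(Add(-35, c, Mul(c, o)), Rational(1, 2)))
Add(Function('L')(-49, Function('u')(a, -3)), 2430) = Add(Pow(Add(-35, -49, Mul(-49, Mul(-3, Pow(-6, 2)))), Rational(1, 2)), 2430) = Add(Pow(Add(-35, -49, Mul(-49, Mul(-3, 36))), Rational(1, 2)), 2430) = Add(Pow(Add(-35, -49, Mul(-49, -108)), Rational(1, 2)), 2430) = Add(Pow(Add(-35, -49, 5292), Rational(1, 2)), 2430) = Add(Pow(5208, Rational(1, 2)), 2430) = Add(Mul(2, Pow(1302, Rational(1, 2))), 2430) = Add(2430, Mul(2, Pow(1302, Rational(1, 2))))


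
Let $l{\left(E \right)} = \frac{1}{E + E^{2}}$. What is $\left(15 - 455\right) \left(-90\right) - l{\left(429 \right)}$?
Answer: $\frac{7305011999}{184470} \approx 39600.0$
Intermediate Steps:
$\left(15 - 455\right) \left(-90\right) - l{\left(429 \right)} = \left(15 - 455\right) \left(-90\right) - \frac{1}{429 \left(1 + 429\right)} = \left(15 - 455\right) \left(-90\right) - \frac{1}{429 \cdot 430} = \left(-440\right) \left(-90\right) - \frac{1}{429} \cdot \frac{1}{430} = 39600 - \frac{1}{184470} = \frac{7305011999}{184470}$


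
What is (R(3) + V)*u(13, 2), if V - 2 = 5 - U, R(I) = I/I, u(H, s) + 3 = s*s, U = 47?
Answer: -39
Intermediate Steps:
u(H, s) = -3 + s**2 (u(H, s) = -3 + s*s = -3 + s**2)
R(I) = 1
V = -40 (V = 2 + (5 - 1*47) = 2 + (5 - 47) = 2 - 42 = -40)
(R(3) + V)*u(13, 2) = (1 - 40)*(-3 + 2**2) = -39*(-3 + 4) = -39*1 = -39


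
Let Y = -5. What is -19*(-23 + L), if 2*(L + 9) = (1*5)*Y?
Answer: 1691/2 ≈ 845.50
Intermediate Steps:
L = -43/2 (L = -9 + ((1*5)*(-5))/2 = -9 + (5*(-5))/2 = -9 + (1/2)*(-25) = -9 - 25/2 = -43/2 ≈ -21.500)
-19*(-23 + L) = -19*(-23 - 43/2) = -19*(-89/2) = 1691/2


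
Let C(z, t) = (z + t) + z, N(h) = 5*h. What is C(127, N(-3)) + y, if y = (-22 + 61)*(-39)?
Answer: -1282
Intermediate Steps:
C(z, t) = t + 2*z (C(z, t) = (t + z) + z = t + 2*z)
y = -1521 (y = 39*(-39) = -1521)
C(127, N(-3)) + y = (5*(-3) + 2*127) - 1521 = (-15 + 254) - 1521 = 239 - 1521 = -1282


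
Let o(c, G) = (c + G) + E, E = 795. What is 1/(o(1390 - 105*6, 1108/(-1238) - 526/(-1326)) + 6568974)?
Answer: 410397/2696525185508 ≈ 1.5219e-7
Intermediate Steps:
o(c, G) = 795 + G + c (o(c, G) = (c + G) + 795 = (G + c) + 795 = 795 + G + c)
1/(o(1390 - 105*6, 1108/(-1238) - 526/(-1326)) + 6568974) = 1/((795 + (1108/(-1238) - 526/(-1326)) + (1390 - 105*6)) + 6568974) = 1/((795 + (1108*(-1/1238) - 526*(-1/1326)) + (1390 - 630)) + 6568974) = 1/((795 + (-554/619 + 263/663) + 760) + 6568974) = 1/((795 - 204505/410397 + 760) + 6568974) = 1/(637962830/410397 + 6568974) = 1/(2696525185508/410397) = 410397/2696525185508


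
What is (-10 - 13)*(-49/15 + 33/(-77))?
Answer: 8924/105 ≈ 84.990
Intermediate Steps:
(-10 - 13)*(-49/15 + 33/(-77)) = -23*(-49*1/15 + 33*(-1/77)) = -23*(-49/15 - 3/7) = -23*(-388/105) = 8924/105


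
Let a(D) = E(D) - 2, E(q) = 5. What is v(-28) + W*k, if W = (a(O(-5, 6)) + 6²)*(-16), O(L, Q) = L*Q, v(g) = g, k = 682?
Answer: -425596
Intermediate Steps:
a(D) = 3 (a(D) = 5 - 2 = 3)
W = -624 (W = (3 + 6²)*(-16) = (3 + 36)*(-16) = 39*(-16) = -624)
v(-28) + W*k = -28 - 624*682 = -28 - 425568 = -425596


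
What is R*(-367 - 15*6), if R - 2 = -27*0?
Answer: -914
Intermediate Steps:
R = 2 (R = 2 - 27*0 = 2 + 0 = 2)
R*(-367 - 15*6) = 2*(-367 - 15*6) = 2*(-367 - 90) = 2*(-457) = -914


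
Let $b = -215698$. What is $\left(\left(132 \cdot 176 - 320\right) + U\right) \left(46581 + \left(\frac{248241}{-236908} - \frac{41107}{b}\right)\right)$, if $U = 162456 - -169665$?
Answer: $\frac{8623216823535660557}{521434508} \approx 1.6537 \cdot 10^{10}$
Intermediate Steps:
$U = 332121$ ($U = 162456 + 169665 = 332121$)
$\left(\left(132 \cdot 176 - 320\right) + U\right) \left(46581 + \left(\frac{248241}{-236908} - \frac{41107}{b}\right)\right) = \left(\left(132 \cdot 176 - 320\right) + 332121\right) \left(46581 + \left(\frac{248241}{-236908} - \frac{41107}{-215698}\right)\right) = \left(\left(23232 - 320\right) + 332121\right) \left(46581 + \left(248241 \left(- \frac{1}{236908}\right) - - \frac{41107}{215698}\right)\right) = \left(22912 + 332121\right) \left(46581 + \left(- \frac{35463}{33844} + \frac{41107}{215698}\right)\right) = 355033 \left(46581 - \frac{3129036433}{3650041556}\right) = 355033 \cdot \frac{170019456683603}{3650041556} = \frac{8623216823535660557}{521434508}$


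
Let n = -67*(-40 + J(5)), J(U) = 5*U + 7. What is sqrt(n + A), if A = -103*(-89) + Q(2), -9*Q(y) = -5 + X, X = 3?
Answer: sqrt(87329)/3 ≈ 98.505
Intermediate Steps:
J(U) = 7 + 5*U
Q(y) = 2/9 (Q(y) = -(-5 + 3)/9 = -1/9*(-2) = 2/9)
n = 536 (n = -67*(-40 + (7 + 5*5)) = -67*(-40 + (7 + 25)) = -67*(-40 + 32) = -67*(-8) = 536)
A = 82505/9 (A = -103*(-89) + 2/9 = 9167 + 2/9 = 82505/9 ≈ 9167.2)
sqrt(n + A) = sqrt(536 + 82505/9) = sqrt(87329/9) = sqrt(87329)/3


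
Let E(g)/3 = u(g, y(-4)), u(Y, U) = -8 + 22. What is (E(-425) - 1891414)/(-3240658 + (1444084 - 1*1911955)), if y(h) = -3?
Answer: 1891372/3708529 ≈ 0.51001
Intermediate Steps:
u(Y, U) = 14
E(g) = 42 (E(g) = 3*14 = 42)
(E(-425) - 1891414)/(-3240658 + (1444084 - 1*1911955)) = (42 - 1891414)/(-3240658 + (1444084 - 1*1911955)) = -1891372/(-3240658 + (1444084 - 1911955)) = -1891372/(-3240658 - 467871) = -1891372/(-3708529) = -1891372*(-1/3708529) = 1891372/3708529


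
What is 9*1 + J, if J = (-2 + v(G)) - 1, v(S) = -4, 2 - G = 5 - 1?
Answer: 2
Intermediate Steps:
G = -2 (G = 2 - (5 - 1) = 2 - 1*4 = 2 - 4 = -2)
J = -7 (J = (-2 - 4) - 1 = -6 - 1 = -7)
9*1 + J = 9*1 - 7 = 9 - 7 = 2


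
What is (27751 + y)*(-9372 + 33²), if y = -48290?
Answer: 170124537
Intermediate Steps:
(27751 + y)*(-9372 + 33²) = (27751 - 48290)*(-9372 + 33²) = -20539*(-9372 + 1089) = -20539*(-8283) = 170124537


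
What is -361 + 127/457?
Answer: -164850/457 ≈ -360.72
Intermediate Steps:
-361 + 127/457 = -164850/457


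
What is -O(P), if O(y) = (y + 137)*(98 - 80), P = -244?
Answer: 1926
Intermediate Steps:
O(y) = 2466 + 18*y (O(y) = (137 + y)*18 = 2466 + 18*y)
-O(P) = -(2466 + 18*(-244)) = -(2466 - 4392) = -1*(-1926) = 1926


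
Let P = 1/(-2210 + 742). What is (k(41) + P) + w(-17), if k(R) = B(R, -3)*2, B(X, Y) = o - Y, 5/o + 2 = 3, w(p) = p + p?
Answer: -26425/1468 ≈ -18.001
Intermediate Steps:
w(p) = 2*p
o = 5 (o = 5/(-2 + 3) = 5/1 = 5*1 = 5)
B(X, Y) = 5 - Y
P = -1/1468 (P = 1/(-1468) = -1/1468 ≈ -0.00068120)
k(R) = 16 (k(R) = (5 - 1*(-3))*2 = (5 + 3)*2 = 8*2 = 16)
(k(41) + P) + w(-17) = (16 - 1/1468) + 2*(-17) = 23487/1468 - 34 = -26425/1468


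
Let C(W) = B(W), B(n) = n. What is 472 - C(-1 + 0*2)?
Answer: 473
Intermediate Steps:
C(W) = W
472 - C(-1 + 0*2) = 472 - (-1 + 0*2) = 472 - (-1 + 0) = 472 - 1*(-1) = 472 + 1 = 473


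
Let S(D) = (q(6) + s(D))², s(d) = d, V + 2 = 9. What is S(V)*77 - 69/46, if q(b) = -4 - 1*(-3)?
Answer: 5541/2 ≈ 2770.5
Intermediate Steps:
V = 7 (V = -2 + 9 = 7)
q(b) = -1 (q(b) = -4 + 3 = -1)
S(D) = (-1 + D)²
S(V)*77 - 69/46 = (-1 + 7)²*77 - 69/46 = 6²*77 - 69*1/46 = 36*77 - 3/2 = 2772 - 3/2 = 5541/2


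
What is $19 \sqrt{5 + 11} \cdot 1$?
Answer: $76$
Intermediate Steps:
$19 \sqrt{5 + 11} \cdot 1 = 19 \sqrt{16} \cdot 1 = 19 \cdot 4 \cdot 1 = 76 \cdot 1 = 76$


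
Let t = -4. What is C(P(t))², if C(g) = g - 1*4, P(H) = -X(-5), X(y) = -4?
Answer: 0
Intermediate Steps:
P(H) = 4 (P(H) = -1*(-4) = 4)
C(g) = -4 + g (C(g) = g - 4 = -4 + g)
C(P(t))² = (-4 + 4)² = 0² = 0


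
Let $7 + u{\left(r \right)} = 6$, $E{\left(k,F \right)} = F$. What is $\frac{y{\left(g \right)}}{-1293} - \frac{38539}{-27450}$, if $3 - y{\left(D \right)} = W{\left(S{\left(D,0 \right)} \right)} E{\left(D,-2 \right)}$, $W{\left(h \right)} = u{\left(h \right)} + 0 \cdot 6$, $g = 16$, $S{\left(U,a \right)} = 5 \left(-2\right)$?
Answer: $\frac{16601159}{11830950} \approx 1.4032$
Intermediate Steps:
$S{\left(U,a \right)} = -10$
$u{\left(r \right)} = -1$ ($u{\left(r \right)} = -7 + 6 = -1$)
$W{\left(h \right)} = -1$ ($W{\left(h \right)} = -1 + 0 \cdot 6 = -1 + 0 = -1$)
$y{\left(D \right)} = 1$ ($y{\left(D \right)} = 3 - \left(-1\right) \left(-2\right) = 3 - 2 = 1$)
$\frac{y{\left(g \right)}}{-1293} - \frac{38539}{-27450} = 1 \frac{1}{-1293} - \frac{38539}{-27450} = 1 \left(- \frac{1}{1293}\right) - - \frac{38539}{27450} = - \frac{1}{1293} + \frac{38539}{27450} = \frac{16601159}{11830950}$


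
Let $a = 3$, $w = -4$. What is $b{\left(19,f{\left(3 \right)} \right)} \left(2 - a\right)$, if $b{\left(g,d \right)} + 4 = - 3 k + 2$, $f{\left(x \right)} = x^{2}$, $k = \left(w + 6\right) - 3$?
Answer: $-1$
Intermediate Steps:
$k = -1$ ($k = \left(-4 + 6\right) - 3 = 2 - 3 = -1$)
$b{\left(g,d \right)} = 1$ ($b{\left(g,d \right)} = -4 + \left(\left(-3\right) \left(-1\right) + 2\right) = -4 + \left(3 + 2\right) = -4 + 5 = 1$)
$b{\left(19,f{\left(3 \right)} \right)} \left(2 - a\right) = 1 \left(2 - 3\right) = 1 \left(-1\right) = -1$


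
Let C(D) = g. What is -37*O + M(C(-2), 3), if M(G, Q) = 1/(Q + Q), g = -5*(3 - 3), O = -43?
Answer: 9547/6 ≈ 1591.2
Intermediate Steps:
g = 0 (g = -5*0 = 0)
C(D) = 0
M(G, Q) = 1/(2*Q)
-37*O + M(C(-2), 3) = -37*(-43) + (1/2)/3 = 1591 + (1/2)*(1/3) = 1591 + 1/6 = 9547/6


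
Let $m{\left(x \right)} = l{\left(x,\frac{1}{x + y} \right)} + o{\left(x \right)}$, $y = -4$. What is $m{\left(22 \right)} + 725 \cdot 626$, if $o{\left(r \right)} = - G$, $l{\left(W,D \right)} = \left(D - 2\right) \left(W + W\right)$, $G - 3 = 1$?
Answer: $\frac{4083844}{9} \approx 4.5376 \cdot 10^{5}$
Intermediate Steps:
$G = 4$ ($G = 3 + 1 = 4$)
$l{\left(W,D \right)} = 2 W \left(-2 + D\right)$ ($l{\left(W,D \right)} = \left(-2 + D\right) 2 W = 2 W \left(-2 + D\right)$)
$o{\left(r \right)} = -4$ ($o{\left(r \right)} = \left(-1\right) 4 = -4$)
$m{\left(x \right)} = -4 + 2 x \left(-2 + \frac{1}{-4 + x}\right)$ ($m{\left(x \right)} = 2 x \left(-2 + \frac{1}{x - 4}\right) - 4 = 2 x \left(-2 + \frac{1}{-4 + x}\right) - 4 = -4 + 2 x \left(-2 + \frac{1}{-4 + x}\right)$)
$m{\left(22 \right)} + 725 \cdot 626 = \frac{2 \left(8 - 2 \cdot 22^{2} + 7 \cdot 22\right)}{-4 + 22} + 725 \cdot 626 = \frac{2 \left(8 - 968 + 154\right)}{18} + 453850 = 2 \cdot \frac{1}{18} \left(8 - 968 + 154\right) + 453850 = 2 \cdot \frac{1}{18} \left(-806\right) + 453850 = - \frac{806}{9} + 453850 = \frac{4083844}{9}$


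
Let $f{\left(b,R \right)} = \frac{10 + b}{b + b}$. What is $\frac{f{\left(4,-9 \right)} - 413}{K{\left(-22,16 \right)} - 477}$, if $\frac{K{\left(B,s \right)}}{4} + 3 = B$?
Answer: $\frac{1645}{2308} \approx 0.71274$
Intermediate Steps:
$f{\left(b,R \right)} = \frac{10 + b}{2 b}$
$K{\left(B,s \right)} = -12 + 4 B$
$\frac{f{\left(4,-9 \right)} - 413}{K{\left(-22,16 \right)} - 477} = \frac{\frac{10 + 4}{2 \cdot 4} - 413}{\left(-12 + 4 \left(-22\right)\right) - 477} = \frac{\frac{1}{2} \cdot \frac{1}{4} \cdot 14 - 413}{\left(-12 - 88\right) - 477} = \frac{\frac{7}{4} - 413}{-100 - 477} = - \frac{1645}{4 \left(-577\right)} = \left(- \frac{1645}{4}\right) \left(- \frac{1}{577}\right) = \frac{1645}{2308}$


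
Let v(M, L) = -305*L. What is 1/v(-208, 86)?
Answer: -1/26230 ≈ -3.8124e-5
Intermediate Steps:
1/v(-208, 86) = 1/(-305*86) = 1/(-26230) = -1/26230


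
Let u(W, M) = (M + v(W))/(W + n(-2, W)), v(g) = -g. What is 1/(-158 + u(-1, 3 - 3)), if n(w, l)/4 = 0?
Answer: -1/159 ≈ -0.0062893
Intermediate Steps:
n(w, l) = 0 (n(w, l) = 4*0 = 0)
u(W, M) = (M - W)/W (u(W, M) = (M - W)/(W + 0) = (M - W)/W)
1/(-158 + u(-1, 3 - 3)) = 1/(-158 + ((3 - 3) - 1*(-1))/(-1)) = 1/(-158 - (0 + 1)) = 1/(-158 - 1*1) = 1/(-158 - 1) = 1/(-159) = -1/159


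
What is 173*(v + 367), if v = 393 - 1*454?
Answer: 52938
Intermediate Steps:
v = -61 (v = 393 - 454 = -61)
173*(v + 367) = 173*(-61 + 367) = 173*306 = 52938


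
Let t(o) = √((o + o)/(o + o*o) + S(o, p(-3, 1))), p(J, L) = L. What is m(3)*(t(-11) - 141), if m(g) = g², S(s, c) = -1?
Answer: -1269 + 9*I*√30/5 ≈ -1269.0 + 9.859*I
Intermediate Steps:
t(o) = √(-1 + 2*o/(o + o²)) (t(o) = √((o + o)/(o + o*o) - 1) = √((2*o)/(o + o²) - 1) = √(2*o/(o + o²) - 1) = √(-1 + 2*o/(o + o²)))
m(3)*(t(-11) - 141) = 3²*(√((1 - 1*(-11))/(1 - 11)) - 141) = 9*(√((1 + 11)/(-10)) - 141) = 9*(√(-⅒*12) - 141) = 9*(√(-6/5) - 141) = 9*(I*√30/5 - 141) = 9*(-141 + I*√30/5) = -1269 + 9*I*√30/5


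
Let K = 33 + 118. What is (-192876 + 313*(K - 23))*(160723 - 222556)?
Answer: 9448824396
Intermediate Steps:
K = 151
(-192876 + 313*(K - 23))*(160723 - 222556) = (-192876 + 313*(151 - 23))*(160723 - 222556) = (-192876 + 313*128)*(-61833) = (-192876 + 40064)*(-61833) = -152812*(-61833) = 9448824396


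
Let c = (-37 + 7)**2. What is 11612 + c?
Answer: 12512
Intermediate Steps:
c = 900 (c = (-30)**2 = 900)
11612 + c = 11612 + 900 = 12512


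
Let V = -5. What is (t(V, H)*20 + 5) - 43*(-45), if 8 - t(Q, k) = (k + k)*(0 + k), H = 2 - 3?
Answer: 2060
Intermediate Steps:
H = -1
t(Q, k) = 8 - 2*k² (t(Q, k) = 8 - (k + k)*(0 + k) = 8 - 2*k*k = 8 - 2*k²)
(t(V, H)*20 + 5) - 43*(-45) = ((8 - 2*(-1)²)*20 + 5) - 43*(-45) = ((8 - 2*1)*20 + 5) - 1*(-1935) = ((8 - 2)*20 + 5) + 1935 = (6*20 + 5) + 1935 = (120 + 5) + 1935 = 125 + 1935 = 2060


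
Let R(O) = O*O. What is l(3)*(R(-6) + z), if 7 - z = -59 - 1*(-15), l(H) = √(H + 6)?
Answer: 261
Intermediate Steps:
R(O) = O²
l(H) = √(6 + H)
z = 51 (z = 7 - (-59 - 1*(-15)) = 7 - (-59 + 15) = 7 - 1*(-44) = 7 + 44 = 51)
l(3)*(R(-6) + z) = √(6 + 3)*((-6)² + 51) = √9*(36 + 51) = 3*87 = 261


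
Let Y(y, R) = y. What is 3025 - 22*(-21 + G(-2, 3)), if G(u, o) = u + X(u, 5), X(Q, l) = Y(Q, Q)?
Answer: 3575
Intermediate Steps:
X(Q, l) = Q
G(u, o) = 2*u (G(u, o) = u + u = 2*u)
3025 - 22*(-21 + G(-2, 3)) = 3025 - 22*(-21 + 2*(-2)) = 3025 - 22*(-21 - 4) = 3025 - 22*(-25) = 3025 - 1*(-550) = 3025 + 550 = 3575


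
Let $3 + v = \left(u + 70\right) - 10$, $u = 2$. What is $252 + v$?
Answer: $311$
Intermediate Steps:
$v = 59$ ($v = -3 + \left(\left(2 + 70\right) - 10\right) = -3 + \left(72 - 10\right) = -3 + 62 = 59$)
$252 + v = 252 + 59 = 311$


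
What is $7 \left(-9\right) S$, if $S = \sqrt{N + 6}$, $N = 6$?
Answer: $- 126 \sqrt{3} \approx -218.24$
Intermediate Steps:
$S = 2 \sqrt{3}$ ($S = \sqrt{6 + 6} = \sqrt{12} = 2 \sqrt{3} \approx 3.4641$)
$7 \left(-9\right) S = 7 \left(-9\right) 2 \sqrt{3} = - 63 \cdot 2 \sqrt{3} = - 126 \sqrt{3}$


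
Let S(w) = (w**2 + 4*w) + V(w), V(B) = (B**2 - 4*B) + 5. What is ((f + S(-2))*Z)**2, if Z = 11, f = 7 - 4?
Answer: 30976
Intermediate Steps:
V(B) = 5 + B**2 - 4*B
S(w) = 5 + 2*w**2 (S(w) = (w**2 + 4*w) + (5 + w**2 - 4*w) = 5 + 2*w**2)
f = 3
((f + S(-2))*Z)**2 = ((3 + (5 + 2*(-2)**2))*11)**2 = ((3 + (5 + 2*4))*11)**2 = ((3 + (5 + 8))*11)**2 = ((3 + 13)*11)**2 = (16*11)**2 = 176**2 = 30976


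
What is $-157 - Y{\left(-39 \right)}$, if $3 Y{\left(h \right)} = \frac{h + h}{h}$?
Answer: $- \frac{473}{3} \approx -157.67$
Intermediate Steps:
$Y{\left(h \right)} = \frac{2}{3}$ ($Y{\left(h \right)} = \frac{\left(h + h\right) \frac{1}{h}}{3} = \frac{2 h \frac{1}{h}}{3} = \frac{1}{3} \cdot 2 = \frac{2}{3}$)
$-157 - Y{\left(-39 \right)} = -157 - \frac{2}{3} = - \frac{473}{3}$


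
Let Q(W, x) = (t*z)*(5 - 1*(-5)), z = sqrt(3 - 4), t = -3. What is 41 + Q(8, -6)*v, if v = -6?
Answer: 41 + 180*I ≈ 41.0 + 180.0*I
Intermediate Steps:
z = I (z = sqrt(-1) = I ≈ 1.0*I)
Q(W, x) = -30*I (Q(W, x) = (-3*I)*(5 - 1*(-5)) = (-3*I)*(5 + 5) = -3*I*10 = -30*I)
41 + Q(8, -6)*v = 41 - 30*I*(-6) = 41 + 180*I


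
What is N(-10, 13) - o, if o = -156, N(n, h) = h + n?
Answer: 159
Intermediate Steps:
N(-10, 13) - o = (13 - 10) - 1*(-156) = 3 + 156 = 159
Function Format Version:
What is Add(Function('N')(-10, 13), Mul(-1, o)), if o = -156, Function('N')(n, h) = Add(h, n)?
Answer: 159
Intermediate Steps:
Add(Function('N')(-10, 13), Mul(-1, o)) = Add(Add(13, -10), Mul(-1, -156)) = Add(3, 156) = 159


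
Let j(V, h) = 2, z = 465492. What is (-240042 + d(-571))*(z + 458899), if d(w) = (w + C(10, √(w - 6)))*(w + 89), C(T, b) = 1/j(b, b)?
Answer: 32297297149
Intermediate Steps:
C(T, b) = ½ (C(T, b) = 1/2 = ½)
d(w) = (½ + w)*(89 + w) (d(w) = (w + ½)*(w + 89) = (½ + w)*(89 + w))
(-240042 + d(-571))*(z + 458899) = (-240042 + (89/2 + (-571)² + (179/2)*(-571)))*(465492 + 458899) = (-240042 + (89/2 + 326041 - 102209/2))*924391 = (-240042 + 274981)*924391 = 34939*924391 = 32297297149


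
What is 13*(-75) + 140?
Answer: -835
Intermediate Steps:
13*(-75) + 140 = -975 + 140 = -835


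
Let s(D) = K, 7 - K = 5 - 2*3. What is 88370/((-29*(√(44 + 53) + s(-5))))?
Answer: 706960/957 - 88370*√97/957 ≈ -170.72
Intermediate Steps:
K = 8 (K = 7 - (5 - 2*3) = 7 - (5 - 6) = 7 - 1*(-1) = 7 + 1 = 8)
s(D) = 8
88370/((-29*(√(44 + 53) + s(-5)))) = 88370/((-29*(√(44 + 53) + 8))) = 88370/((-29*(√97 + 8))) = 88370/((-29*(8 + √97))) = 88370/((-(232 + 29*√97))) = 88370/(-232 - 29*√97)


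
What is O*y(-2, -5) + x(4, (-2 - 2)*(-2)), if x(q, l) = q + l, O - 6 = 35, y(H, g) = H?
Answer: -70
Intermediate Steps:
O = 41 (O = 6 + 35 = 41)
x(q, l) = l + q
O*y(-2, -5) + x(4, (-2 - 2)*(-2)) = 41*(-2) + ((-2 - 2)*(-2) + 4) = -82 + (-4*(-2) + 4) = -82 + (8 + 4) = -82 + 12 = -70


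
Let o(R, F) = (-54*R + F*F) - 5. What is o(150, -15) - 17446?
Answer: -25326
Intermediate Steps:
o(R, F) = -5 + F**2 - 54*R (o(R, F) = (-54*R + F**2) - 5 = (F**2 - 54*R) - 5 = -5 + F**2 - 54*R)
o(150, -15) - 17446 = (-5 + (-15)**2 - 54*150) - 17446 = (-5 + 225 - 8100) - 17446 = -7880 - 17446 = -25326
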